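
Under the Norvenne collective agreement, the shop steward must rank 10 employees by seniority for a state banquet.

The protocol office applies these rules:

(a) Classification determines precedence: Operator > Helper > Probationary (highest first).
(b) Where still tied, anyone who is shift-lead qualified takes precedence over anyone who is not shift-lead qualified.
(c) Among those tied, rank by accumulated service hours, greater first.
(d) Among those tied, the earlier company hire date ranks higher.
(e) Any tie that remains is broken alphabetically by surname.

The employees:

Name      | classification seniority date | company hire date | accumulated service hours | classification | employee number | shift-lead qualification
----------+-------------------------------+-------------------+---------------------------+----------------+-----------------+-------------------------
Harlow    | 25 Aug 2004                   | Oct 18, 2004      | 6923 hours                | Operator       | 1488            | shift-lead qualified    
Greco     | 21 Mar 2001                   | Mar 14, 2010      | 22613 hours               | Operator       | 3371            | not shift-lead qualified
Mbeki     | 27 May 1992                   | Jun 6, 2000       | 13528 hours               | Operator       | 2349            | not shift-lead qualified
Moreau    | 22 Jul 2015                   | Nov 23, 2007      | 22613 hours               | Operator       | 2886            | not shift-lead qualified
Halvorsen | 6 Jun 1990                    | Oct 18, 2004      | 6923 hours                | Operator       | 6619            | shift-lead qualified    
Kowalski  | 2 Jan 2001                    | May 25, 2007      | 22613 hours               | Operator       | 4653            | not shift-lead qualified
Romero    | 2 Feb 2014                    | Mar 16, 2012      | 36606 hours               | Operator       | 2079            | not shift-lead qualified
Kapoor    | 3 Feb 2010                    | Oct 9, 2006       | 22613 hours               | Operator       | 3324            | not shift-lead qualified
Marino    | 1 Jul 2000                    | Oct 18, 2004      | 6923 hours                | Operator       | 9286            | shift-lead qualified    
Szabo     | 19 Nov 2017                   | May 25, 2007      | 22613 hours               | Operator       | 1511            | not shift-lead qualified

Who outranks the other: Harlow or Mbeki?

Harlow

By classification: Halvorsen, Harlow, Marino, Romero, Kapoor, Kowalski, Szabo, Moreau, Greco and Mbeki (Operator).
Among Halvorsen, Harlow, Marino, Romero, Kapoor, Kowalski, Szabo, Moreau, Greco and Mbeki, shift-lead qualified before not shift-lead qualified: Halvorsen, Harlow and Marino (shift-lead qualified) before Romero, Kapoor, Kowalski, Szabo, Moreau, Greco and Mbeki (not shift-lead qualified).
Halvorsen, Harlow and Marino all have accumulated service hours 6923 hours, so the next rule applies.
Halvorsen, Harlow and Marino all have company hire date Oct 18, 2004, so the next rule applies.
Among Halvorsen, Harlow and Marino, alphabetically by surname: Halvorsen before Harlow before Marino.
Among Romero, Kapoor, Kowalski, Szabo, Moreau, Greco and Mbeki, by accumulated service hours (higher first): Romero (36606 hours) before Kapoor, Kowalski, Szabo, Moreau and Greco (22613 hours) before Mbeki (13528 hours).
Among Kapoor, Kowalski, Szabo, Moreau and Greco, by company hire date (earlier first): Kapoor (Oct 9, 2006) before Kowalski and Szabo (May 25, 2007) before Moreau (Nov 23, 2007) before Greco (Mar 14, 2010).
Among Kowalski and Szabo, alphabetically by surname: Kowalski before Szabo.
So Harlow takes precedence.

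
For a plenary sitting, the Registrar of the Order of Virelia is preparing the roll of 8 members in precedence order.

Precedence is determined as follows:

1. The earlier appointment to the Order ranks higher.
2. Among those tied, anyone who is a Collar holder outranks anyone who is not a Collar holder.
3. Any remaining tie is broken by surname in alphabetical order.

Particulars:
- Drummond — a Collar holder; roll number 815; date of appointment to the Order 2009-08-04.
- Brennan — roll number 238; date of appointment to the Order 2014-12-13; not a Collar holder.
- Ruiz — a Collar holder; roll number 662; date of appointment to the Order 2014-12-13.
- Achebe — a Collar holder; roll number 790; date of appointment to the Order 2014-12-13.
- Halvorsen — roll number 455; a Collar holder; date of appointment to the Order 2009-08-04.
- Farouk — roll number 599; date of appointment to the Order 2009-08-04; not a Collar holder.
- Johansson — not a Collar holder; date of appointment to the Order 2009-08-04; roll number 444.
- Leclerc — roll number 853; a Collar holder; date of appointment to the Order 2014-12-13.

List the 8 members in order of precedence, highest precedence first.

By date of appointment to the Order (earlier first): Drummond, Halvorsen, Farouk and Johansson (each 2009-08-04); then Achebe, Leclerc, Ruiz and Brennan (each 2014-12-13).
Among Drummond, Halvorsen, Farouk and Johansson, a Collar holder before not a Collar holder: Drummond and Halvorsen (a Collar holder) before Farouk and Johansson (not a Collar holder).
Among Drummond and Halvorsen, alphabetically by surname: Drummond before Halvorsen.
Among Farouk and Johansson, alphabetically by surname: Farouk before Johansson.
Among Achebe, Leclerc, Ruiz and Brennan, a Collar holder before not a Collar holder: Achebe, Leclerc and Ruiz (a Collar holder) before Brennan (not a Collar holder).
Among Achebe, Leclerc and Ruiz, alphabetically by surname: Achebe before Leclerc before Ruiz.
Full order: Drummond, Halvorsen, Farouk, Johansson, Achebe, Leclerc, Ruiz, Brennan.

Drummond, Halvorsen, Farouk, Johansson, Achebe, Leclerc, Ruiz, Brennan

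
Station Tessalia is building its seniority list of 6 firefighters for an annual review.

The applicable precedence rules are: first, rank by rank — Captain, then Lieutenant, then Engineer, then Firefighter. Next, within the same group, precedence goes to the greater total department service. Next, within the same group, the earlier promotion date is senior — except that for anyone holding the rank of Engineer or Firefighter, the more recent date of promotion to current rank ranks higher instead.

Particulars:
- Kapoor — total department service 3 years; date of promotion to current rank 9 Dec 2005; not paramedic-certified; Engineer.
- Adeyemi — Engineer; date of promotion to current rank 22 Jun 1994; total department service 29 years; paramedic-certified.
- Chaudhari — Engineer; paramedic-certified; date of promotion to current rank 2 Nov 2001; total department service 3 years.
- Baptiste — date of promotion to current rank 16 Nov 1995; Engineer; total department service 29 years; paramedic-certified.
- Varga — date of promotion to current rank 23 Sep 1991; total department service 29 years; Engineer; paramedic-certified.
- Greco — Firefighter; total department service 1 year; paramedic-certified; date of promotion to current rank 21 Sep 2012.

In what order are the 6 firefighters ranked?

By rank: Baptiste, Adeyemi, Varga, Kapoor and Chaudhari (Engineer); then Greco (Firefighter).
Among Baptiste, Adeyemi, Varga, Kapoor and Chaudhari, by total department service (higher first): Baptiste, Adeyemi and Varga (29 years) before Kapoor and Chaudhari (3 years).
Among Baptiste, Adeyemi and Varga, by date of promotion to current rank (later first) (reversed rule for this group): Baptiste (16 Nov 1995) before Adeyemi (22 Jun 1994) before Varga (23 Sep 1991).
Among Kapoor and Chaudhari, by date of promotion to current rank (later first) (reversed rule for this group): Kapoor (9 Dec 2005) before Chaudhari (2 Nov 2001).
Full order: Baptiste, Adeyemi, Varga, Kapoor, Chaudhari, Greco.

Baptiste, Adeyemi, Varga, Kapoor, Chaudhari, Greco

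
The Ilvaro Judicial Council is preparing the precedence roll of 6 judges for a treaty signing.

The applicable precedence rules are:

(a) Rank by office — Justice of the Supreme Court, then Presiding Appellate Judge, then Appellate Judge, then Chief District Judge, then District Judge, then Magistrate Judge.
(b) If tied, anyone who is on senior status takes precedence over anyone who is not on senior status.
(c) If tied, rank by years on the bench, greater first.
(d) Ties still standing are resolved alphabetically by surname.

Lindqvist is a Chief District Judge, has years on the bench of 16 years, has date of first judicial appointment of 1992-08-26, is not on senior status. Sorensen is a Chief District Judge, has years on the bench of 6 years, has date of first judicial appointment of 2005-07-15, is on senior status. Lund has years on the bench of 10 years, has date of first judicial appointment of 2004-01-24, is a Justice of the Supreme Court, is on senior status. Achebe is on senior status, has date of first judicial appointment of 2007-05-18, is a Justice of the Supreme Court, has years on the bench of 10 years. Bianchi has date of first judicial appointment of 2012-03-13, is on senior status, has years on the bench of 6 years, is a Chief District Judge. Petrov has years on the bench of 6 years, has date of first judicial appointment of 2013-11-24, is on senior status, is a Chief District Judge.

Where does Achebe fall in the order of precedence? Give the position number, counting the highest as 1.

By office: Achebe and Lund (Justice of the Supreme Court); then Bianchi, Petrov, Sorensen and Lindqvist (Chief District Judge).
Achebe and Lund are each on senior status, so the next rule applies.
Achebe and Lund both have years on the bench 10 years, so the next rule applies.
Among Achebe and Lund, alphabetically by surname: Achebe before Lund.
Among Bianchi, Petrov, Sorensen and Lindqvist, on senior status before not on senior status: Bianchi, Petrov and Sorensen (on senior status) before Lindqvist (not on senior status).
Bianchi, Petrov and Sorensen all have years on the bench 6 years, so the next rule applies.
Among Bianchi, Petrov and Sorensen, alphabetically by surname: Bianchi before Petrov before Sorensen.
Order: Achebe, Lund, Bianchi, Petrov, Sorensen, Lindqvist. So position 1.

1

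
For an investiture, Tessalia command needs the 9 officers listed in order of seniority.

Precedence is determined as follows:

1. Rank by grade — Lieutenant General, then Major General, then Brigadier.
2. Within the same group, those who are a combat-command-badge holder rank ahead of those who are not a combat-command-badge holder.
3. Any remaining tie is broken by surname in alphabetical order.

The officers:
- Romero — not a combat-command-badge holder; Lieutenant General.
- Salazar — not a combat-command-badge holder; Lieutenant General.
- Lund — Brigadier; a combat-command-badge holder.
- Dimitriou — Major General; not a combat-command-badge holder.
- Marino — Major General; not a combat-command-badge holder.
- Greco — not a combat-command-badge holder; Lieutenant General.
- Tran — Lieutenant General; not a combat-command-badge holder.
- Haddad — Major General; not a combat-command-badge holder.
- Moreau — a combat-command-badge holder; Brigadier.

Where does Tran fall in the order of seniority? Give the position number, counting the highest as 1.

4

By grade: Greco, Romero, Salazar and Tran (Lieutenant General); then Dimitriou, Haddad and Marino (Major General); then Lund and Moreau (Brigadier).
Greco, Romero, Salazar and Tran are each not a combat-command-badge holder, so the next rule applies.
Among Greco, Romero, Salazar and Tran, alphabetically by surname: Greco before Romero before Salazar before Tran.
Dimitriou, Haddad and Marino are each not a combat-command-badge holder, so the next rule applies.
Among Dimitriou, Haddad and Marino, alphabetically by surname: Dimitriou before Haddad before Marino.
Lund and Moreau are each a combat-command-badge holder, so the next rule applies.
Among Lund and Moreau, alphabetically by surname: Lund before Moreau.
Order: Greco, Romero, Salazar, Tran, Dimitriou, Haddad, Marino, Lund, Moreau. So position 4.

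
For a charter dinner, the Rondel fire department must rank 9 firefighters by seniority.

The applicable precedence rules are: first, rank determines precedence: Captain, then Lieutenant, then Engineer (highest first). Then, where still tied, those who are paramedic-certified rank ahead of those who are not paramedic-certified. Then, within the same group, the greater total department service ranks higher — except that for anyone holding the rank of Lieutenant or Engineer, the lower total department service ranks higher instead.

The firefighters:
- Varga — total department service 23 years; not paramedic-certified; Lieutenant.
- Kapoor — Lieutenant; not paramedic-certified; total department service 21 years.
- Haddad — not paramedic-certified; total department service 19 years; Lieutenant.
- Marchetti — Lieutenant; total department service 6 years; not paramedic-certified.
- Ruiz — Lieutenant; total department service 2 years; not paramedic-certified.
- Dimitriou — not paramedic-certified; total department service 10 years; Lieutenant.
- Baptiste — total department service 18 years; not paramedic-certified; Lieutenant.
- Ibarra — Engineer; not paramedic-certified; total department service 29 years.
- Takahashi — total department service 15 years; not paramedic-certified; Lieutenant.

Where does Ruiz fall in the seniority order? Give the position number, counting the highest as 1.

By rank: Ruiz, Marchetti, Dimitriou, Takahashi, Baptiste, Haddad, Kapoor and Varga (Lieutenant); then Ibarra (Engineer).
Ruiz, Marchetti, Dimitriou, Takahashi, Baptiste, Haddad, Kapoor and Varga are each not paramedic-certified, so the next rule applies.
Among Ruiz, Marchetti, Dimitriou, Takahashi, Baptiste, Haddad, Kapoor and Varga, by total department service (lower first) (reversed rule for this group): Ruiz (2 years) before Marchetti (6 years) before Dimitriou (10 years) before Takahashi (15 years) before Baptiste (18 years) before Haddad (19 years) before Kapoor (21 years) before Varga (23 years).
Order: Ruiz, Marchetti, Dimitriou, Takahashi, Baptiste, Haddad, Kapoor, Varga, Ibarra. So position 1.

1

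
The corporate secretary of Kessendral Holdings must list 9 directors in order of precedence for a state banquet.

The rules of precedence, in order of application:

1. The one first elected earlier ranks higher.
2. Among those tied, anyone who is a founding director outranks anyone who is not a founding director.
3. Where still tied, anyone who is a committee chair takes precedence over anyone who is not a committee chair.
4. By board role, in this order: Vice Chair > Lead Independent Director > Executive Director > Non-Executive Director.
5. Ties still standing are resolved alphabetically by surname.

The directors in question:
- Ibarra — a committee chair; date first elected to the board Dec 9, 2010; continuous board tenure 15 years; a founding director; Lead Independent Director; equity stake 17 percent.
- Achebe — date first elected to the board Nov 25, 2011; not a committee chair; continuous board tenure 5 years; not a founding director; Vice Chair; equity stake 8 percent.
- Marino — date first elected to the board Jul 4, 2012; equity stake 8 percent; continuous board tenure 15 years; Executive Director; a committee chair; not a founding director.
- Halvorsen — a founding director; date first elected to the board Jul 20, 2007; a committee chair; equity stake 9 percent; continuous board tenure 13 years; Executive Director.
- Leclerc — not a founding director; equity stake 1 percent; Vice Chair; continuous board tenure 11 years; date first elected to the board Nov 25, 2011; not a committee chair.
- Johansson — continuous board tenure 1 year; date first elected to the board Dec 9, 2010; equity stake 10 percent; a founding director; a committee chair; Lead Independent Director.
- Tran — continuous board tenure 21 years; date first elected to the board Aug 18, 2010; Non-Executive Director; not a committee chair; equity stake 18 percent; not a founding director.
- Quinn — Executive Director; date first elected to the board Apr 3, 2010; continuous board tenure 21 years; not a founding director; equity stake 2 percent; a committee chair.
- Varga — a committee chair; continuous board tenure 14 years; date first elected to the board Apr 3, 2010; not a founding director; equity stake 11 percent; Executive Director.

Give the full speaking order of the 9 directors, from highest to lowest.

By date first elected to the board (earlier first): Halvorsen (Jul 20, 2007); then Quinn and Varga (both Apr 3, 2010); then Tran (Aug 18, 2010); then Ibarra and Johansson (both Dec 9, 2010); then Achebe and Leclerc (both Nov 25, 2011); then Marino (Jul 4, 2012).
Quinn and Varga are each not a founding director, so the next rule applies.
Quinn and Varga are each a committee chair, so the next rule applies.
Quinn and Varga are each Executive Director, so the next rule applies.
Among Quinn and Varga, alphabetically by surname: Quinn before Varga.
Ibarra and Johansson are each a founding director, so the next rule applies.
Ibarra and Johansson are each a committee chair, so the next rule applies.
Ibarra and Johansson are each Lead Independent Director, so the next rule applies.
Among Ibarra and Johansson, alphabetically by surname: Ibarra before Johansson.
Achebe and Leclerc are each not a founding director, so the next rule applies.
Achebe and Leclerc are each not a committee chair, so the next rule applies.
Achebe and Leclerc are each Vice Chair, so the next rule applies.
Among Achebe and Leclerc, alphabetically by surname: Achebe before Leclerc.
Full order: Halvorsen, Quinn, Varga, Tran, Ibarra, Johansson, Achebe, Leclerc, Marino.

Halvorsen, Quinn, Varga, Tran, Ibarra, Johansson, Achebe, Leclerc, Marino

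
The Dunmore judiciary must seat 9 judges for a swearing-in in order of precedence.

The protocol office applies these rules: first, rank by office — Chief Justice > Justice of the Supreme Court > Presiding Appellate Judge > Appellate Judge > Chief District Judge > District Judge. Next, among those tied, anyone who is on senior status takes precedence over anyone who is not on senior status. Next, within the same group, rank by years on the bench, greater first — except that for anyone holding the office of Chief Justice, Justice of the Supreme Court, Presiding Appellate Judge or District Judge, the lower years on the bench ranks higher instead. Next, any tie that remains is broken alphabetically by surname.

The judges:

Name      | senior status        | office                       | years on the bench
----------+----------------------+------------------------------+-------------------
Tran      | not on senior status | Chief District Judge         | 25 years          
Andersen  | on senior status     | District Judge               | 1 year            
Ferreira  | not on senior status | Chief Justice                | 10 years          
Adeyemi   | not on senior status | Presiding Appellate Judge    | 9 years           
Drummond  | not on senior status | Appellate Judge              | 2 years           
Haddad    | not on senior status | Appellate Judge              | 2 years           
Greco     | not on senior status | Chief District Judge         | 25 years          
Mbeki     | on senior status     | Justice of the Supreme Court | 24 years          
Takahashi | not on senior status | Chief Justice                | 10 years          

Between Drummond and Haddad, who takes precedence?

By office: Ferreira and Takahashi (Chief Justice); then Mbeki (Justice of the Supreme Court); then Adeyemi (Presiding Appellate Judge); then Drummond and Haddad (Appellate Judge); then Greco and Tran (Chief District Judge); then Andersen (District Judge).
Ferreira and Takahashi are each not on senior status, so the next rule applies.
Ferreira and Takahashi both have years on the bench 10 years, so the next rule applies.
Among Ferreira and Takahashi, alphabetically by surname: Ferreira before Takahashi.
Drummond and Haddad are each not on senior status, so the next rule applies.
Drummond and Haddad both have years on the bench 2 years, so the next rule applies.
Among Drummond and Haddad, alphabetically by surname: Drummond before Haddad.
Greco and Tran are each not on senior status, so the next rule applies.
Greco and Tran both have years on the bench 25 years, so the next rule applies.
Among Greco and Tran, alphabetically by surname: Greco before Tran.
So Drummond takes precedence.

Drummond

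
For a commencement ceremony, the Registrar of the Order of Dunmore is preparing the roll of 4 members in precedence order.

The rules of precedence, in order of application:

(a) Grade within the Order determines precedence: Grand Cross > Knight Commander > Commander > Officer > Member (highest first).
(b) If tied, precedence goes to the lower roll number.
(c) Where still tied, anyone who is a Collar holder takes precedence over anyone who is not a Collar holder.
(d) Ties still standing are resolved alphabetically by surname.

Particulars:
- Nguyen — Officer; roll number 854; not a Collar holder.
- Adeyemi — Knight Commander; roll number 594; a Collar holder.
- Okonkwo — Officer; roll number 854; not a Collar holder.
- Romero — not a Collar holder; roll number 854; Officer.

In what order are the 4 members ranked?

Adeyemi, Nguyen, Okonkwo, Romero

By grade within the Order: Adeyemi (Knight Commander); then Nguyen, Okonkwo and Romero (Officer).
Nguyen, Okonkwo and Romero all have roll number 854, so the next rule applies.
Nguyen, Okonkwo and Romero are each not a Collar holder, so the next rule applies.
Among Nguyen, Okonkwo and Romero, alphabetically by surname: Nguyen before Okonkwo before Romero.
Full order: Adeyemi, Nguyen, Okonkwo, Romero.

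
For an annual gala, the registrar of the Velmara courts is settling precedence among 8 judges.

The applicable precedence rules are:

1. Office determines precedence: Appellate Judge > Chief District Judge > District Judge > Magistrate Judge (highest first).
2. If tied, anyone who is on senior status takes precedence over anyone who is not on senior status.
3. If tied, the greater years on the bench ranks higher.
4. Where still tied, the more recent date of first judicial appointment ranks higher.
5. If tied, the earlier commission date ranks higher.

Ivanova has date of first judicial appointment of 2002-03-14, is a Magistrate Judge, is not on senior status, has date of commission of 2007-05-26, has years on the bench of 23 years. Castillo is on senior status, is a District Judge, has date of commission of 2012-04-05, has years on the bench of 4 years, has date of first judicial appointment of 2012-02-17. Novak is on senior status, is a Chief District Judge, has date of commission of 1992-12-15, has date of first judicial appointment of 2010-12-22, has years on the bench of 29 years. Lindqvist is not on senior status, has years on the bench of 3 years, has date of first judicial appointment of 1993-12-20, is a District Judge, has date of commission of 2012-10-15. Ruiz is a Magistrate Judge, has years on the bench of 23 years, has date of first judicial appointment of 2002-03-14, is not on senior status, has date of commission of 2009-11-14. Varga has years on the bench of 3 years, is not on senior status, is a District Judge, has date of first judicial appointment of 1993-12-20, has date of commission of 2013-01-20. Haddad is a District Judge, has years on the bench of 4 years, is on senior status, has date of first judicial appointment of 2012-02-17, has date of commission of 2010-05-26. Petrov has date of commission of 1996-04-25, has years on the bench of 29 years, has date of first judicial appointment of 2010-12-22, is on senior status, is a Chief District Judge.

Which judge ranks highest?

Novak

By office: Novak and Petrov (Chief District Judge); then Haddad, Castillo, Lindqvist and Varga (District Judge); then Ivanova and Ruiz (Magistrate Judge).
Novak and Petrov are each on senior status, so the next rule applies.
Novak and Petrov both have years on the bench 29 years, so the next rule applies.
Novak and Petrov both have date of first judicial appointment 2010-12-22, so the next rule applies.
Among Novak and Petrov, by date of commission (earlier first): Novak (1992-12-15) before Petrov (1996-04-25).
Among Haddad, Castillo, Lindqvist and Varga, on senior status before not on senior status: Haddad and Castillo (on senior status) before Lindqvist and Varga (not on senior status).
Haddad and Castillo both have years on the bench 4 years, so the next rule applies.
Haddad and Castillo both have date of first judicial appointment 2012-02-17, so the next rule applies.
Among Haddad and Castillo, by date of commission (earlier first): Haddad (2010-05-26) before Castillo (2012-04-05).
Lindqvist and Varga both have years on the bench 3 years, so the next rule applies.
Lindqvist and Varga both have date of first judicial appointment 1993-12-20, so the next rule applies.
Among Lindqvist and Varga, by date of commission (earlier first): Lindqvist (2012-10-15) before Varga (2013-01-20).
Ivanova and Ruiz are each not on senior status, so the next rule applies.
Ivanova and Ruiz both have years on the bench 23 years, so the next rule applies.
Ivanova and Ruiz both have date of first judicial appointment 2002-03-14, so the next rule applies.
Among Ivanova and Ruiz, by date of commission (earlier first): Ivanova (2007-05-26) before Ruiz (2009-11-14).
Order: Novak, Petrov, Haddad, Castillo, Lindqvist, Varga, Ivanova, Ruiz.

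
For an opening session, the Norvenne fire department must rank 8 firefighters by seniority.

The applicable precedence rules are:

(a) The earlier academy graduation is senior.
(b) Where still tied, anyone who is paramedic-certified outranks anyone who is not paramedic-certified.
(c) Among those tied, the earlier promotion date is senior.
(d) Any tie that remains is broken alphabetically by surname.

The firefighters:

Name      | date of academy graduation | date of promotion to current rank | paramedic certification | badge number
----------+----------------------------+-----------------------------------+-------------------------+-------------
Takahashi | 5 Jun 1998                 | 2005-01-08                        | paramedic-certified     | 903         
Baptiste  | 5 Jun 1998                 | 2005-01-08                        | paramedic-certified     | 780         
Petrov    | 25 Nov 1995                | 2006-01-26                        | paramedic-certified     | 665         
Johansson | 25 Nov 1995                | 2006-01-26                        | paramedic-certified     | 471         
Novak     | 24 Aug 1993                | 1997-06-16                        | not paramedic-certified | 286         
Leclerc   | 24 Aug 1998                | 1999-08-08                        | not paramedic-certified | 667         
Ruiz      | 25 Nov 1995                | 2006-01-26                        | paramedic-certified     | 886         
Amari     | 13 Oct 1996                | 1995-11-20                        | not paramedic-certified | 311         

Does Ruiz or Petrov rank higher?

By date of academy graduation (earlier first): Novak (24 Aug 1993); then Johansson, Petrov and Ruiz (each 25 Nov 1995); then Amari (13 Oct 1996); then Baptiste and Takahashi (both 5 Jun 1998); then Leclerc (24 Aug 1998).
Johansson, Petrov and Ruiz are each paramedic-certified, so the next rule applies.
Johansson, Petrov and Ruiz all have date of promotion to current rank 2006-01-26, so the next rule applies.
Among Johansson, Petrov and Ruiz, alphabetically by surname: Johansson before Petrov before Ruiz.
Baptiste and Takahashi are each paramedic-certified, so the next rule applies.
Baptiste and Takahashi both have date of promotion to current rank 2005-01-08, so the next rule applies.
Among Baptiste and Takahashi, alphabetically by surname: Baptiste before Takahashi.
So Petrov takes precedence.

Petrov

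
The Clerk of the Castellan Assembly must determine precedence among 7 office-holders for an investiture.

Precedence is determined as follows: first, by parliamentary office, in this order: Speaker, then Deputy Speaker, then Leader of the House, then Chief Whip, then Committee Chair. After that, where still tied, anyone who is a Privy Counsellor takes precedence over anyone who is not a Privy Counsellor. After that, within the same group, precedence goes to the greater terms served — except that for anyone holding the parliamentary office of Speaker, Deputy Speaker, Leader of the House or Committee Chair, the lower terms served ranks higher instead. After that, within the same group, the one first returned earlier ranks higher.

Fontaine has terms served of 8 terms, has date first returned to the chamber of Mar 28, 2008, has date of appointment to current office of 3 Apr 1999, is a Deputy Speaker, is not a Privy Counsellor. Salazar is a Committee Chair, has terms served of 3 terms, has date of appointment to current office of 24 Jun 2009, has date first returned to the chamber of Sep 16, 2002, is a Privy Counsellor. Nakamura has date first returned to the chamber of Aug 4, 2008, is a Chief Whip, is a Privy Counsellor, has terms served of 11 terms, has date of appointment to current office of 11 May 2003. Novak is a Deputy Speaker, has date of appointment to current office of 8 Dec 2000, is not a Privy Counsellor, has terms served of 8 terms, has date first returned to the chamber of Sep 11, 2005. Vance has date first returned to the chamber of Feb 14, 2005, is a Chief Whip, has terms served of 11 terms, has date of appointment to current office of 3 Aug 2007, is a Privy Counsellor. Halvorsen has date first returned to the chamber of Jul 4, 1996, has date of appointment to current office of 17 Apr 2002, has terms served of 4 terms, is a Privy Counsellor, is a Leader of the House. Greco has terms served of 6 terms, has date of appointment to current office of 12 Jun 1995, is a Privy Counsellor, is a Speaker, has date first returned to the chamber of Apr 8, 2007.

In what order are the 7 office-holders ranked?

By parliamentary office: Greco (Speaker); then Novak and Fontaine (Deputy Speaker); then Halvorsen (Leader of the House); then Vance and Nakamura (Chief Whip); then Salazar (Committee Chair).
Novak and Fontaine are each not a Privy Counsellor, so the next rule applies.
Novak and Fontaine both have terms served 8 terms, so the next rule applies.
Among Novak and Fontaine, by date first returned to the chamber (earlier first): Novak (Sep 11, 2005) before Fontaine (Mar 28, 2008).
Vance and Nakamura are each a Privy Counsellor, so the next rule applies.
Vance and Nakamura both have terms served 11 terms, so the next rule applies.
Among Vance and Nakamura, by date first returned to the chamber (earlier first): Vance (Feb 14, 2005) before Nakamura (Aug 4, 2008).
Full order: Greco, Novak, Fontaine, Halvorsen, Vance, Nakamura, Salazar.

Greco, Novak, Fontaine, Halvorsen, Vance, Nakamura, Salazar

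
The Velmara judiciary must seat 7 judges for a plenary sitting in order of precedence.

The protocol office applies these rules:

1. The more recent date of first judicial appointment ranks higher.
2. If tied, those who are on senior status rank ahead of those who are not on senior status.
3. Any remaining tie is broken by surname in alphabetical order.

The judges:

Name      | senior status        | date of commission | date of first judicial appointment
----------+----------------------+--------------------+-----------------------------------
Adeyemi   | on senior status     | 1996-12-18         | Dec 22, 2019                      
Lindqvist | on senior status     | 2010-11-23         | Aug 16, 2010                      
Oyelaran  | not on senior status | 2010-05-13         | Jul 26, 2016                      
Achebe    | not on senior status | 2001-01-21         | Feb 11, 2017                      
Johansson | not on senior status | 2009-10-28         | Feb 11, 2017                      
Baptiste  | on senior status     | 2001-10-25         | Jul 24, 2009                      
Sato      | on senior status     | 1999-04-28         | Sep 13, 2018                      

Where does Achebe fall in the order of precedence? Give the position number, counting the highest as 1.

By date of first judicial appointment (later first): Adeyemi (Dec 22, 2019); then Sato (Sep 13, 2018); then Achebe and Johansson (both Feb 11, 2017); then Oyelaran (Jul 26, 2016); then Lindqvist (Aug 16, 2010); then Baptiste (Jul 24, 2009).
Achebe and Johansson are each not on senior status, so the next rule applies.
Among Achebe and Johansson, alphabetically by surname: Achebe before Johansson.
Order: Adeyemi, Sato, Achebe, Johansson, Oyelaran, Lindqvist, Baptiste. So position 3.

3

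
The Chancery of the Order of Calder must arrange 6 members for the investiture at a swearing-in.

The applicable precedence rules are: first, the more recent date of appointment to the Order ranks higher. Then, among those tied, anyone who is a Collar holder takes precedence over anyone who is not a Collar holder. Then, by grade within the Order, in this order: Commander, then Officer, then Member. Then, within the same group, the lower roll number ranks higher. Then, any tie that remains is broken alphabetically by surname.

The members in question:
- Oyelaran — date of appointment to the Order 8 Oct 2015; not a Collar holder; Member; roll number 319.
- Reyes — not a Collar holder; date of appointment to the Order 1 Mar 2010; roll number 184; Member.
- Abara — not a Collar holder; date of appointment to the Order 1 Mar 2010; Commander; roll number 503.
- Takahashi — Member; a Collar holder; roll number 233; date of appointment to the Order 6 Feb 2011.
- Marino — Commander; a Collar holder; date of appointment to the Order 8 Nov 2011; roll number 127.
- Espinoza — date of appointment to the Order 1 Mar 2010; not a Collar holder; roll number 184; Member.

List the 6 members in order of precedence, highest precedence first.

By date of appointment to the Order (later first): Oyelaran (8 Oct 2015); then Marino (8 Nov 2011); then Takahashi (6 Feb 2011); then Abara, Espinoza and Reyes (each 1 Mar 2010).
Abara, Espinoza and Reyes are each not a Collar holder, so the next rule applies.
Among Abara, Espinoza and Reyes, by grade within the Order: Abara (Commander) before Espinoza and Reyes (Member).
Espinoza and Reyes both have roll number 184, so the next rule applies.
Among Espinoza and Reyes, alphabetically by surname: Espinoza before Reyes.
Full order: Oyelaran, Marino, Takahashi, Abara, Espinoza, Reyes.

Oyelaran, Marino, Takahashi, Abara, Espinoza, Reyes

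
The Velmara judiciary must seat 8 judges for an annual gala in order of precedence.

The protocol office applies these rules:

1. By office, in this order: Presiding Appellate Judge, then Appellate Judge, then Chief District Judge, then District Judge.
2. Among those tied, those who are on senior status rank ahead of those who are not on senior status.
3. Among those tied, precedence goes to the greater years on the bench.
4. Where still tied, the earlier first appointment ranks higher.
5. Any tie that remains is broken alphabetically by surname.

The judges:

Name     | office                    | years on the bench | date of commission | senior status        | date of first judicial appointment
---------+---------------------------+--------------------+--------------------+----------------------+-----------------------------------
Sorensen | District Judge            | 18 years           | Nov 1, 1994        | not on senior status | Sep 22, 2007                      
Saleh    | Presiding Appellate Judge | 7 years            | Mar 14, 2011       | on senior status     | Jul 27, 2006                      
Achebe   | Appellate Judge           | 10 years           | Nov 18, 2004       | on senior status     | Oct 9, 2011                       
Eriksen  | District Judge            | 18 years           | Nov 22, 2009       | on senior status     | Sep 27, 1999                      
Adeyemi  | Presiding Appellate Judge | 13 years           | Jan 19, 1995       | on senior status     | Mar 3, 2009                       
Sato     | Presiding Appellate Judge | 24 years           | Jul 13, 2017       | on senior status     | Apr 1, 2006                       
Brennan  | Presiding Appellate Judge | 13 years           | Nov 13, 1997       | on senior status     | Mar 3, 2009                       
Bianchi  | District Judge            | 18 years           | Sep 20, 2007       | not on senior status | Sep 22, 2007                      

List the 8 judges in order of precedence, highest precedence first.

Sato, Adeyemi, Brennan, Saleh, Achebe, Eriksen, Bianchi, Sorensen

By office: Sato, Adeyemi, Brennan and Saleh (Presiding Appellate Judge); then Achebe (Appellate Judge); then Eriksen, Bianchi and Sorensen (District Judge).
Sato, Adeyemi, Brennan and Saleh are each on senior status, so the next rule applies.
Among Sato, Adeyemi, Brennan and Saleh, by years on the bench (higher first): Sato (24 years) before Adeyemi and Brennan (13 years) before Saleh (7 years).
Adeyemi and Brennan both have date of first judicial appointment Mar 3, 2009, so the next rule applies.
Among Adeyemi and Brennan, alphabetically by surname: Adeyemi before Brennan.
Among Eriksen, Bianchi and Sorensen, on senior status before not on senior status: Eriksen (on senior status) before Bianchi and Sorensen (not on senior status).
Bianchi and Sorensen both have years on the bench 18 years, so the next rule applies.
Bianchi and Sorensen both have date of first judicial appointment Sep 22, 2007, so the next rule applies.
Among Bianchi and Sorensen, alphabetically by surname: Bianchi before Sorensen.
Full order: Sato, Adeyemi, Brennan, Saleh, Achebe, Eriksen, Bianchi, Sorensen.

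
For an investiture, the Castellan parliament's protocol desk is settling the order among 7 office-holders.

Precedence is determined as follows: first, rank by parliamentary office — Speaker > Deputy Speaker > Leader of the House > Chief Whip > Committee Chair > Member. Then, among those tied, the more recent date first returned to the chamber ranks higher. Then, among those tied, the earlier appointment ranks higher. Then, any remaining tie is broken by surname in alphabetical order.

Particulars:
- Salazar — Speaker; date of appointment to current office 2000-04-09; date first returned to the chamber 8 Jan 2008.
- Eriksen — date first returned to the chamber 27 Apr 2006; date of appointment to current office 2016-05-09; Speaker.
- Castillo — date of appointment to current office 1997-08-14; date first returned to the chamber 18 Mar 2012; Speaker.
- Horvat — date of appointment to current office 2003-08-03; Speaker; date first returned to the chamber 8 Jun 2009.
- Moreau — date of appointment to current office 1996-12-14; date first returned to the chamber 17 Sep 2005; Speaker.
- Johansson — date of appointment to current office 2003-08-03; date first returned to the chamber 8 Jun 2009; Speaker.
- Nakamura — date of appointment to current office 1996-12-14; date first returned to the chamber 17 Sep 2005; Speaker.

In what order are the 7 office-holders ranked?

Castillo, Horvat, Johansson, Salazar, Eriksen, Moreau, Nakamura

By parliamentary office: Castillo, Horvat, Johansson, Salazar, Eriksen, Moreau and Nakamura (Speaker).
Among Castillo, Horvat, Johansson, Salazar, Eriksen, Moreau and Nakamura, by date first returned to the chamber (later first): Castillo (18 Mar 2012) before Horvat and Johansson (8 Jun 2009) before Salazar (8 Jan 2008) before Eriksen (27 Apr 2006) before Moreau and Nakamura (17 Sep 2005).
Horvat and Johansson both have date of appointment to current office 2003-08-03, so the next rule applies.
Among Horvat and Johansson, alphabetically by surname: Horvat before Johansson.
Moreau and Nakamura both have date of appointment to current office 1996-12-14, so the next rule applies.
Among Moreau and Nakamura, alphabetically by surname: Moreau before Nakamura.
Full order: Castillo, Horvat, Johansson, Salazar, Eriksen, Moreau, Nakamura.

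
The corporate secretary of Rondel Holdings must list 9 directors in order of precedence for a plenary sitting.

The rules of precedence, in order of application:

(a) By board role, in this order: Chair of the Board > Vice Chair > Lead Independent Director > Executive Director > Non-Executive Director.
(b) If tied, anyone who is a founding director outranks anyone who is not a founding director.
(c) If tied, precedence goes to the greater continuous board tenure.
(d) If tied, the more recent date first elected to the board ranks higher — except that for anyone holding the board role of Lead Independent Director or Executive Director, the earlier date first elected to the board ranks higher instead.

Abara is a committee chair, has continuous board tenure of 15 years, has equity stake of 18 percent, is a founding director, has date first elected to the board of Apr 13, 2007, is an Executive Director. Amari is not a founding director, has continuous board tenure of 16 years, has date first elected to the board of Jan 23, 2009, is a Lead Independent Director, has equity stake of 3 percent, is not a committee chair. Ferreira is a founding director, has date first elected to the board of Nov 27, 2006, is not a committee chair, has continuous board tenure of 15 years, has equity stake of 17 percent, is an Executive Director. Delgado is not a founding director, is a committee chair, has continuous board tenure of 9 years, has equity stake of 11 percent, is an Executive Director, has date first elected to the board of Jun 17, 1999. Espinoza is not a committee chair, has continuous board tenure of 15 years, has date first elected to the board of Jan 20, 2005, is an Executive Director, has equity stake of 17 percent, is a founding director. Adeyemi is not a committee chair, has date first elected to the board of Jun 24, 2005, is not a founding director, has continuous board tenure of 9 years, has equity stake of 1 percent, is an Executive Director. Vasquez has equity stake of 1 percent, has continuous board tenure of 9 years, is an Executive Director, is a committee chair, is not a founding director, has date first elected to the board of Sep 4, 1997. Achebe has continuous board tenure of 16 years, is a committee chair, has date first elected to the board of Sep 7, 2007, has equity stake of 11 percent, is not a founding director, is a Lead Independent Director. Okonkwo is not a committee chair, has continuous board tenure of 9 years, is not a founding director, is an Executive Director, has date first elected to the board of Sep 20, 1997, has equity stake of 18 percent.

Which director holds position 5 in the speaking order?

Abara

By board role: Achebe and Amari (Lead Independent Director); then Espinoza, Ferreira, Abara, Vasquez, Okonkwo, Delgado and Adeyemi (Executive Director).
Achebe and Amari are each not a founding director, so the next rule applies.
Achebe and Amari both have continuous board tenure 16 years, so the next rule applies.
Among Achebe and Amari, by date first elected to the board (earlier first) (reversed rule for this group): Achebe (Sep 7, 2007) before Amari (Jan 23, 2009).
Among Espinoza, Ferreira, Abara, Vasquez, Okonkwo, Delgado and Adeyemi, a founding director before not a founding director: Espinoza, Ferreira and Abara (a founding director) before Vasquez, Okonkwo, Delgado and Adeyemi (not a founding director).
Espinoza, Ferreira and Abara all have continuous board tenure 15 years, so the next rule applies.
Among Espinoza, Ferreira and Abara, by date first elected to the board (earlier first) (reversed rule for this group): Espinoza (Jan 20, 2005) before Ferreira (Nov 27, 2006) before Abara (Apr 13, 2007).
Vasquez, Okonkwo, Delgado and Adeyemi all have continuous board tenure 9 years, so the next rule applies.
Among Vasquez, Okonkwo, Delgado and Adeyemi, by date first elected to the board (earlier first) (reversed rule for this group): Vasquez (Sep 4, 1997) before Okonkwo (Sep 20, 1997) before Delgado (Jun 17, 1999) before Adeyemi (Jun 24, 2005).
Order: Achebe, Amari, Espinoza, Ferreira, Abara, Vasquez, Okonkwo, Delgado, Adeyemi.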